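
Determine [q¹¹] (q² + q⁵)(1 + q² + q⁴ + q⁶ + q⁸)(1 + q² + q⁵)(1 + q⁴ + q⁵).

(q² + q⁵) has coefficients 0,0,1,0,0,1 for degrees 0…5.
(1 + q² + q⁴ + q⁶ + q⁸) has coefficients 1,0,1,0,1,0,1,0,1,0,0,0 for degrees 0…11.
Multiplying by (1 + q² + q⁵) gives running coefficients 1,0,2,0,2,1,2,1,2,1,1,1 for degrees 0…11.
Finally multiplying by (1 + q⁴ + q⁵), the product of all factors after the first has coefficients 1,0,2,0,3,2,4,3,4,4,4,4 for degrees 0…11.
[q¹¹] = 1·4 + 1·4 = 8.

8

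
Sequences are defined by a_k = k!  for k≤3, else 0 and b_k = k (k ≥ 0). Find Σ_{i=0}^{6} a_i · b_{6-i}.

37

Write out a_i and b_{6-i} for i = 0,…,6 and sum the products.
Σ = 1·6 + 1·5 + 2·4 + 6·3 + 0·2 + 0·1 + 0·0 = 37.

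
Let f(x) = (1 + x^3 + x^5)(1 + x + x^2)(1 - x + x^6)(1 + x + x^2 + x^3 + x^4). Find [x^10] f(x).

3

(1 + x^3 + x^5) has coefficients 1,0,0,1,0,1 for degrees 0…5.
(1 + x + x^2) has coefficients 1,1,1,0,0,0,0,0,0,0,0 for degrees 0…10.
Multiplying by (1 - x + x^6) gives running coefficients 1,0,0,-1,0,0,1,1,1,0,0 for degrees 0…10.
Finally multiplying by (1 + x + x^2 + x^3 + x^4), the product of all factors after the first has coefficients 1,1,1,0,0,-1,0,1,3,3,3 for degrees 0…10.
[x^10] = 1·3 + 1·1 + 1·(-1) = 3.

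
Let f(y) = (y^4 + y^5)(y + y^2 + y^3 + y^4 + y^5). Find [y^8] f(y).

2

(y^4 + y^5) has coefficients 0,0,0,0,1,1 for degrees 0…5.
(y + y^2 + y^3 + y^4 + y^5) has coefficients 0,1,1,1,1,1,0,0,0 for degrees 0…8.
[y^8] = 1·1 + 1·1 = 2.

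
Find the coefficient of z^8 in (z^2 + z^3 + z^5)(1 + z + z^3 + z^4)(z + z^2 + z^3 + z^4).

7

(z^2 + z^3 + z^5) has coefficients 0,0,1,1,0,1 for degrees 0…5.
(1 + z + z^3 + z^4) has coefficients 1,1,0,1,1,0,0,0,0 for degrees 0…8.
Finally multiplying by (z + z^2 + z^3 + z^4), the product of all factors after the first has coefficients 0,1,2,2,3,3,2,2,1 for degrees 0…8.
[z^8] = 1·2 + 1·3 + 1·2 = 7.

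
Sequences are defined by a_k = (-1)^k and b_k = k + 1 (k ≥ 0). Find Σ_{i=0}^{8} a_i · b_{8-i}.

This is [x^8] in the product of the two ordinary generating functions.
Σ = 1·9 − 1·8 + 1·7 − 1·6 + 1·5 − 1·4 + 1·3 − 1·2 + 1·1 = 5.

5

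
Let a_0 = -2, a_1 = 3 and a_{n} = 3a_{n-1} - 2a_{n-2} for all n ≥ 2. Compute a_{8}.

The ordinary generating function has denominator 1 - 3y + 2y^2.
Iterating the recurrence: a_0,…,a_{8} = -2, 3, 13, 33, 73, 153, 313, 633, 1273.

1273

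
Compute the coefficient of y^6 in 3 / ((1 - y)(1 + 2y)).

129

Partial fractions give a closed form: a_n = (1)·1^n + (2)·(-2)^n.
At n = 6: a_6 = 129.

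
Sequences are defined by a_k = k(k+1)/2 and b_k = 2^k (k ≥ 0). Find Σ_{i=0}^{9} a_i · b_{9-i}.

1981

The convolution is the t^9 coefficient of A(t)B(t).
Σ = 0·512 + 1·256 + 3·128 + 6·64 + 10·32 + 15·16 + 21·8 + 28·4 + 36·2 + 45·1 = 1981.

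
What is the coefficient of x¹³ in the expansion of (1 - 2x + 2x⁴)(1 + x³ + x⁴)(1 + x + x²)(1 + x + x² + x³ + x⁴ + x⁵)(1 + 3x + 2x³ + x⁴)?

67

(1 - 2x + 2x⁴) has coefficients 1,-2,0,0,2 for degrees 0…4.
(1 + x³ + x⁴) has coefficients 1,0,0,1,1,0,0,0,0,0,0,0,0,0 for degrees 0…13.
Multiplying by (1 + x + x²) gives running coefficients 1,1,1,1,2,2,1,0,0,0,0,0,0,0 for degrees 0…13.
Multiplying by (1 + x + x² + x³ + x⁴ + x⁵) gives running coefficients 1,2,3,4,6,8,8,7,6,5,3,1,0,0 for degrees 0…13.
Finally multiplying by (1 + 3x + 2x³ + x⁴), the product of all factors after the first has coefficients 1,5,9,15,23,34,43,47,49,47,40,29,19,11 for degrees 0…13.
[x¹³] = 1·11 − 2·19 + 2·47 = 67.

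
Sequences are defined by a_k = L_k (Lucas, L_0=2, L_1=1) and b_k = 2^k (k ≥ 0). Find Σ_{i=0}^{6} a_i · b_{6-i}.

The convolution is the x^6 coefficient of A(x)B(x).
Σ = 2·64 + 1·32 + 3·16 + 4·8 + 7·4 + 11·2 + 18·1 = 308.

308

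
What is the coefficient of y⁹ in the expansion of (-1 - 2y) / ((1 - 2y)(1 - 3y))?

-96367

The denominator gives the recurrence a_n = 5a_(n−1) − 6a_(n−2) for n ≥ 3; the numerator fixes a_0 = -1, a_1 = -7, a_2 = -29.
Iterating: -1, -7, -29, -103, -341, -1087, -3389, -10423, -31781, -96367, so a_9 = -96367.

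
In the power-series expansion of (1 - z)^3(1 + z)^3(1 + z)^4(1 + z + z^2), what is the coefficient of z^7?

22

(1 - z)^3 has coefficients 1,-3,3,-1 for degrees 0…3.
(1 + z)^3 has coefficients 1,3,3,1,0,0,0,0 for degrees 0…7.
Multiplying by (1 + z)^4 gives running coefficients 1,7,21,35,35,21,7,1 for degrees 0…7.
Finally multiplying by (1 + z + z^2), the product of all factors after the first has coefficients 1,8,29,63,91,91,63,29 for degrees 0…7.
[z^7] = 1·29 − 3·63 + 3·91 − 1·91 = 22.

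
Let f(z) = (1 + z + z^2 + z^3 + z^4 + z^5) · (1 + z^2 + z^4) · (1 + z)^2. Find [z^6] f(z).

(1 + z + z^2 + z^3 + z^4 + z^5) has coefficients 1,1,1,1,1,1 for degrees 0…5.
(1 + z^2 + z^4) has coefficients 1,0,1,0,1,0,0 for degrees 0…6.
Finally multiplying by (1 + z)^2, the product of all factors after the first has coefficients 1,2,2,2,2,2,1 for degrees 0…6.
[z^6] = 1·1 + 1·2 + 1·2 + 1·2 + 1·2 + 1·2 = 11.

11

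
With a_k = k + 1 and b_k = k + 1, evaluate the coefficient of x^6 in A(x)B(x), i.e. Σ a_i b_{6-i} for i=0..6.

84

This is [x^6] in the product of the two ordinary generating functions.
Σ = 1·7 + 2·6 + 3·5 + 4·4 + 5·3 + 6·2 + 7·1 = 84.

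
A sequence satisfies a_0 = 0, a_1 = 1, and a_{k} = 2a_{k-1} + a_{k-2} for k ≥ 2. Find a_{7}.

The ordinary generating function has denominator 1 - 2x - x^2.
Iterating the recurrence: a_0,…,a_{7} = 0, 1, 2, 5, 12, 29, 70, 169.

169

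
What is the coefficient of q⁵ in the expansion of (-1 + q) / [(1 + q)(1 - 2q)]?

The denominator gives the recurrence a_n = a_(n−1) + 2a_(n−2) for n ≥ 3; the numerator fixes a_0 = -1, a_1 = 0, a_2 = -2.
Iterating: -1, 0, -2, -2, -6, -10, so a_5 = -10.

-10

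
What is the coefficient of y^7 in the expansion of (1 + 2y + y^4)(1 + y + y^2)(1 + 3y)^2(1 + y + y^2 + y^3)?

(1 + 2y + y^4) has coefficients 1,2,0,0,1 for degrees 0…4.
(1 + y + y^2) has coefficients 1,1,1,0,0,0,0,0 for degrees 0…7.
Multiplying by (1 + 3y)^2 gives running coefficients 1,7,16,15,9,0,0,0 for degrees 0…7.
Finally multiplying by (1 + y + y^2 + y^3), the product of all factors after the first has coefficients 1,8,24,39,47,40,24,9 for degrees 0…7.
[y^7] = 1·9 + 2·24 + 1·39 = 96.

96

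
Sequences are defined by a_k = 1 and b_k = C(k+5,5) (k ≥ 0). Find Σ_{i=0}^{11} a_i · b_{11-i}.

12376

Write out a_i and b_{11-i} for i = 0,…,11 and sum the products.
Σ = 1·4368 + 1·3003 + 1·2002 + 1·1287 + 1·792 + 1·462 + 1·252 + 1·126 + 1·56 + 1·21 + 1·6 + 1·1 = 12376.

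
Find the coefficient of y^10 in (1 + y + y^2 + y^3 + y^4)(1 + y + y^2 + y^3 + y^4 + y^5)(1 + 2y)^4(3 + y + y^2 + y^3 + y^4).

2026

(1 + y + y^2 + y^3 + y^4) has coefficients 1,1,1,1,1 for degrees 0…4.
(1 + y + y^2 + y^3 + y^4 + y^5) has coefficients 1,1,1,1,1,1,0,0,0,0,0 for degrees 0…10.
Multiplying by (1 + 2y)^4 gives running coefficients 1,9,33,65,81,81,80,72,48,16,0 for degrees 0…10.
Finally multiplying by (3 + y + y^2 + y^3 + y^4), the product of all factors after the first has coefficients 3,28,109,238,351,431,500,523,458,329,216 for degrees 0…10.
[y^10] = 1·216 + 1·329 + 1·458 + 1·523 + 1·500 = 2026.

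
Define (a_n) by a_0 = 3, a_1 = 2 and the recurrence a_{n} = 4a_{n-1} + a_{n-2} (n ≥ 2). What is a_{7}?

14822

The ordinary generating function has denominator 1 - 4z - z^2.
Iterating the recurrence: a_0,…,a_{7} = 3, 2, 11, 46, 195, 826, 3499, 14822.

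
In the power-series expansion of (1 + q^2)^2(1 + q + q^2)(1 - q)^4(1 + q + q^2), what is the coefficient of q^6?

10

(1 + q^2)^2 has coefficients 1,0,2,0,1 for degrees 0…4.
(1 + q + q^2) has coefficients 1,1,1,0,0,0,0 for degrees 0…6.
Multiplying by (1 - q)^4 gives running coefficients 1,-3,3,-2,3,-3,1 for degrees 0…6.
Finally multiplying by (1 + q + q^2), the product of all factors after the first has coefficients 1,-2,1,-2,4,-2,1 for degrees 0…6.
[q^6] = 1·1 + 2·4 + 1·1 = 10.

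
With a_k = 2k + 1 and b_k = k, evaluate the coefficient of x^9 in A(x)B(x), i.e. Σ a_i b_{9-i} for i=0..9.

This is [x^9] in the product of the two ordinary generating functions.
Σ = 1·9 + 3·8 + 5·7 + 7·6 + 9·5 + 11·4 + 13·3 + 15·2 + 17·1 + 19·0 = 285.

285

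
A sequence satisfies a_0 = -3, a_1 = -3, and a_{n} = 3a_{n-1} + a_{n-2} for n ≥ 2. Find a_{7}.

-4647

The ordinary generating function has denominator 1 - 3t - t^2.
Iterating the recurrence: a_0,…,a_{7} = -3, -3, -12, -39, -129, -426, -1407, -4647.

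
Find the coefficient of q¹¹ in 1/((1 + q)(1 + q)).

-12

The denominator gives the recurrence a_n = −2a_(n−1) − a_(n−2) for n ≥ 2; the numerator fixes a_0 = 1, a_1 = -2.
Iterating: 1, -2, 3, -4, 5, -6, 7, -8, 9, -10, 11, -12, so a_11 = -12.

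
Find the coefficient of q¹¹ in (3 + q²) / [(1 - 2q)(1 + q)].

The denominator gives the recurrence a_n = a_(n−1) + 2a_(n−2) for n ≥ 3; the numerator fixes a_0 = 3, a_1 = 3, a_2 = 10.
Iterating: 3, 3, 10, 16, 36, 68, 140, 276, 556, 1108, 2220, 4436, so a_11 = 4436.

4436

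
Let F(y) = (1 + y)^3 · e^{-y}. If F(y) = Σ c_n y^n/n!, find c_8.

-191

The EGF product rule gives c_8 = Σ_{k_1+k_2=8} C(8; k_1,k_2) · ∏ g_i(k_i), where (1+y)^3 gives the falling factorial (3)_k; e^{-y} gives (-1)^k.
g_1(k) for k = 0…8: 1, 3, 6, 6, 0, 0, 0, 0, 0.
g_2(k) for k = 0…8: 1, -1, 1, -1, 1, -1, 1, -1, 1.
c_8 = Σ_k C(8,k)·g_1(k)·g_2(8−k) = 1·1·1 + 8·3·(-1) + 28·6·1 + 56·6·(-1) = 1 − 24 + 168 − 336 = -191.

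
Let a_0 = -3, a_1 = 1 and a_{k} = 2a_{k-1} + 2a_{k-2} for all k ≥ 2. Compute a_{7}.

-392

The ordinary generating function has denominator 1 - 2q - 2q^2.
Iterating the recurrence: a_0,…,a_{7} = -3, 1, -4, -6, -20, -52, -144, -392.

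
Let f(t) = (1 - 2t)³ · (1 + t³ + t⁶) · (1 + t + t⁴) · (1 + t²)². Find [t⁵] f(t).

(1 - 2t)³ has coefficients 1,-6,12,-8 for degrees 0…3.
(1 + t³ + t⁶) has coefficients 1,0,0,1,0,0 for degrees 0…5.
Multiplying by (1 + t + t⁴) gives running coefficients 1,1,0,1,2,0 for degrees 0…5.
Finally multiplying by (1 + t²)², the product of all factors after the first has coefficients 1,1,2,3,3,3 for degrees 0…5.
[t⁵] = 1·3 − 6·3 + 12·3 − 8·2 = 5.

5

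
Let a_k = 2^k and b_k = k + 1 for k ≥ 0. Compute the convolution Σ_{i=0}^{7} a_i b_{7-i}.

Write out a_i and b_{7-i} for i = 0,…,7 and sum the products.
Σ = 1·8 + 2·7 + 4·6 + 8·5 + 16·4 + 32·3 + 64·2 + 128·1 = 502.

502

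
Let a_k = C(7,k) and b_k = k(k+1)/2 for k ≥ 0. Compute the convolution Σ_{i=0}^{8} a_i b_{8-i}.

This is [x^8] in the product of the two ordinary generating functions.
Σ = 1·36 + 7·28 + 21·21 + 35·15 + 35·10 + 21·6 + 7·3 + 1·1 + 0·0 = 1696.

1696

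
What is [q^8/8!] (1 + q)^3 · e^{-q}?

-191

The EGF product rule gives c_8 = Σ_{k_1+k_2=8} C(8; k_1,k_2) · ∏ g_i(k_i), where (1+q)^3 gives the falling factorial (3)_k; e^{-q} gives (-1)^k.
g_1(k) for k = 0…8: 1, 3, 6, 6, 0, 0, 0, 0, 0.
g_2(k) for k = 0…8: 1, -1, 1, -1, 1, -1, 1, -1, 1.
c_8 = Σ_k C(8,k)·g_1(k)·g_2(8−k) = 1·1·1 + 8·3·(-1) + 28·6·1 + 56·6·(-1) = 1 − 24 + 168 − 336 = -191.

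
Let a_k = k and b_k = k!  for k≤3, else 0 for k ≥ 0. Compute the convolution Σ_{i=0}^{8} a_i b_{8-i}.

Write out a_i and b_{8-i} for i = 0,…,8 and sum the products.
Σ = 0·0 + 1·0 + 2·0 + 3·0 + 4·0 + 5·6 + 6·2 + 7·1 + 8·1 = 57.

57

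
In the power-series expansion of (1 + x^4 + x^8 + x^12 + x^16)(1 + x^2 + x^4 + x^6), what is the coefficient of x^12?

(1 + x^4 + x^8 + x^12 + x^16) has coefficients 1,0,0,0,1,0,0,0,1,0,0,0,1 for degrees 0…12.
(1 + x^2 + x^4 + x^6) has coefficients 1,0,1,0,1,0,1,0,0,0,0,0,0 for degrees 0…12.
[x^12] = 1·0 + 1·0 + 1·1 + 1·1 = 2.

2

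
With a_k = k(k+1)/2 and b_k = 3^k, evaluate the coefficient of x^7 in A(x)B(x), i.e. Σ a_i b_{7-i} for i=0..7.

The convolution is the x^7 coefficient of A(x)B(x).
Σ = 0·2187 + 1·729 + 3·243 + 6·81 + 10·27 + 15·9 + 21·3 + 28·1 = 2440.

2440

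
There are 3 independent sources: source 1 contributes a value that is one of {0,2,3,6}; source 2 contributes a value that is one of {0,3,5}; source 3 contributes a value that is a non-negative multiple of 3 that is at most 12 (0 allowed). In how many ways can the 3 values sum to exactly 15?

5

The generating function for the choices is (1 + q^2 + q^3 + q^6)·(1 + q^3 + q^5)·(1 + q^3 + q^6 + q^9 + q^12); the count is [q^15].
(1 + q^2 + q^3 + q^6) has coefficients 1,0,1,1,0,0,1 for degrees 0…6.
(1 + q^3 + q^5) has coefficients 1,0,0,1,0,1,0,0,0,0,0,0,0,0,0,0 for degrees 0…15.
Finally multiplying by (1 + q^3 + q^6 + q^9 + q^12), the product of all factors after the first has coefficients 1,0,0,2,0,1,2,0,1,2,0,1,2,0,1,1 for degrees 0…15.
[q^15] = 1·1 + 1·0 + 1·2 + 1·2 = 5.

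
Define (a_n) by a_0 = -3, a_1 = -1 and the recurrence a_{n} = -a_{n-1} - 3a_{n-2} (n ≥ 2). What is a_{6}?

25

The ordinary generating function has denominator 1 + q + 3q^2.
Iterating the recurrence: a_0,…,a_{6} = -3, -1, 10, -7, -23, 44, 25.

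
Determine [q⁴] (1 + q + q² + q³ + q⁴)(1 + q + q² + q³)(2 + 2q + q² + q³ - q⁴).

20

(1 + q + q² + q³ + q⁴) has coefficients 1,1,1,1,1 for degrees 0…4.
(1 + q + q² + q³) has coefficients 1,1,1,1,0 for degrees 0…4.
Finally multiplying by (2 + 2q + q² + q³ - q⁴), the product of all factors after the first has coefficients 2,4,5,6,3 for degrees 0…4.
[q⁴] = 1·3 + 1·6 + 1·5 + 1·4 + 1·2 = 20.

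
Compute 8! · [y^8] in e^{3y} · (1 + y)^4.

The EGF product rule gives c_8 = Σ_{k_1+k_2=8} C(8; k_1,k_2) · ∏ g_i(k_i), where e^{3y} gives (3)^k; (1+y)^4 gives the falling factorial (4)_k.
g_1(k) for k = 0…8: 1, 3, 9, 27, 81, 243, 729, 2187, 6561.
g_2(k) for k = 0…8: 1, 4, 12, 24, 24, 0, 0, 0, 0.
c_8 = Σ_k C(8,k)·g_1(k)·g_2(8−k) = 70·81·24 + 56·243·24 + 28·729·12 + 8·2187·4 + 1·6561·1 = 136080 + 326592 + 244944 + 69984 + 6561 = 784161.

784161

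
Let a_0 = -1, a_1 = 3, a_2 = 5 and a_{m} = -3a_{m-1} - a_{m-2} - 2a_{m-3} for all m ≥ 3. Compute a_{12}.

The ordinary generating function has denominator 1 + 3y + y^2 + 2y^3.
Iterating the recurrence: a_0,…,a_{12} = -1, 3, 5, -16, 37, -105, 310, -899, 2597, -7512, 21737, -62893, 181966.

181966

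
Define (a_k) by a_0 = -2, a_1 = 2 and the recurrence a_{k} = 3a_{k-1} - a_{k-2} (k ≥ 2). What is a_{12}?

The ordinary generating function has denominator 1 - 3x + x^2.
Iterating the recurrence: a_0,…,a_{12} = -2, 2, 8, 22, 58, 152, 398, 1042, 2728, 7142, 18698, 48952, 128158.

128158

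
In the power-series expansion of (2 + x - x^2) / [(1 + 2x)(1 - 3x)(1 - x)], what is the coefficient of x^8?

The denominator gives the recurrence a_n = 2a_(n−1) + 5a_(n−2) − 6a_(n−3) for n ≥ 3; the numerator fixes a_0 = 2, a_1 = 5, a_2 = 19.
Iterating: 2, 5, 19, 51, 167, 475, 1479, 4331, 13207, so a_8 = 13207.

13207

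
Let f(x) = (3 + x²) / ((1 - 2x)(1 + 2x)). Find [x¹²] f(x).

The denominator gives the recurrence a_n = 4a_(n−2) for n ≥ 3; the numerator fixes a_0 = 3, a_1 = 0, a_2 = 13.
Iterating: 3, 0, 13, 0, 52, 0, 208, 0, 832, 0, 3328, 0, 13312, so a_12 = 13312.

13312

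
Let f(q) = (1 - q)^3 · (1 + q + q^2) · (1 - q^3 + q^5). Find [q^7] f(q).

(1 - q)^3 has coefficients 1,-3,3,-1 for degrees 0…3.
(1 + q + q^2) has coefficients 1,1,1,0,0,0,0,0 for degrees 0…7.
Finally multiplying by (1 - q^3 + q^5), the product of all factors after the first has coefficients 1,1,1,-1,-1,0,1,1 for degrees 0…7.
[q^7] = 1·1 − 3·1 + 3·0 − 1·(-1) = -1.

-1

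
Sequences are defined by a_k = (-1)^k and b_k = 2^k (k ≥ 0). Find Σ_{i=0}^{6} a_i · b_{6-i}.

Write out a_i and b_{6-i} for i = 0,…,6 and sum the products.
Σ = 1·64 − 1·32 + 1·16 − 1·8 + 1·4 − 1·2 + 1·1 = 43.

43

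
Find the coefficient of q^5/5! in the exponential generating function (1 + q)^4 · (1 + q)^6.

The EGF product rule gives c_5 = Σ_{k_1+k_2=5} C(5; k_1,k_2) · ∏ g_i(k_i), where (1+q)^4 gives the falling factorial (4)_k; (1+q)^6 gives the falling factorial (6)_k.
g_1(k) for k = 0…5: 1, 4, 12, 24, 24, 0.
g_2(k) for k = 0…5: 1, 6, 30, 120, 360, 720.
c_5 = Σ_k C(5,k)·g_1(k)·g_2(5−k) = 1·1·720 + 5·4·360 + 10·12·120 + 10·24·30 + 5·24·6 = 720 + 7200 + 14400 + 7200 + 720 = 30240.

30240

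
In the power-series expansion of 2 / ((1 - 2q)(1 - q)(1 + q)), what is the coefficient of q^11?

5460

Partial fractions give a closed form: a_n = (8/3)·2^n + (-1)·1^n + (1/3)·(-1)^n.
At n = 11: a_11 = 5460.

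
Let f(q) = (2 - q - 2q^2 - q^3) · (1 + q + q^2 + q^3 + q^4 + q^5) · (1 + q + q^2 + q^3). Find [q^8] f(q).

(2 - q - 2q^2 - q^3) has coefficients 2,-1,-2,-1 for degrees 0…3.
(1 + q + q^2 + q^3 + q^4 + q^5) has coefficients 1,1,1,1,1,1,0,0,0 for degrees 0…8.
Finally multiplying by (1 + q + q^2 + q^3), the product of all factors after the first has coefficients 1,2,3,4,4,4,3,2,1 for degrees 0…8.
[q^8] = 2·1 − 1·2 − 2·3 − 1·4 = -10.

-10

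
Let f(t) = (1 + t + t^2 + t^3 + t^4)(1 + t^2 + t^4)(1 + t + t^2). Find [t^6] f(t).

7

(1 + t + t^2 + t^3 + t^4) has coefficients 1,1,1,1,1 for degrees 0…4.
(1 + t^2 + t^4) has coefficients 1,0,1,0,1,0,0 for degrees 0…6.
Finally multiplying by (1 + t + t^2), the product of all factors after the first has coefficients 1,1,2,1,2,1,1 for degrees 0…6.
[t^6] = 1·1 + 1·1 + 1·2 + 1·1 + 1·2 = 7.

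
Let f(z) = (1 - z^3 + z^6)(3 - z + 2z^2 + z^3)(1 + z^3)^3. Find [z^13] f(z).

-2

(1 - z^3 + z^6) has coefficients 1,0,0,-1,0,0,1 for degrees 0…6.
(3 - z + 2z^2 + z^3) has coefficients 3,-1,2,1,0,0,0,0,0,0,0,0,0,0 for degrees 0…13.
Finally multiplying by (1 + z^3)^3, the product of all factors after the first has coefficients 3,-1,2,10,-3,6,12,-3,6,6,-1,2,1,0 for degrees 0…13.
[z^13] = 1·0 − 1·(-1) + 1·(-3) = -2.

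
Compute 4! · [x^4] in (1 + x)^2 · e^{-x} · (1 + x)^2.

The EGF product rule gives c_4 = Σ_{k_1+k_2+k_3=4} C(4; k_1,k_2,k_3) · ∏ g_i(k_i), where (1+x)^2 gives the falling factorial (2)_k; e^{-x} gives (-1)^k; (1+x)^2 gives the falling factorial (2)_k.
g_1(k) for k = 0…4: 1, 2, 2, 0, 0.
g_2(k) for k = 0…4: 1, -1, 1, -1, 1.
g_3(k) for k = 0…4: 1, 2, 2, 0, 0.
First combine the last two factors: h(k) = Σ_j C(k,j)·g_2(j)·g_3(k−j) for k = 0…4: 1, 1, -1, -1, 5.
c_4 = Σ_k C(4,k)·g_1(k)·h(4−k) = 1·1·5 + 4·2·(-1) + 6·2·(-1) = 5 − 8 − 12 = -15.

-15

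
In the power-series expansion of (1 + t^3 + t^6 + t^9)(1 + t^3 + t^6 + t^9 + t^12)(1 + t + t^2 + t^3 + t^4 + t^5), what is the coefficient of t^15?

7

(1 + t^3 + t^6 + t^9) has coefficients 1,0,0,1,0,0,1,0,0,1 for degrees 0…9.
(1 + t^3 + t^6 + t^9 + t^12) has coefficients 1,0,0,1,0,0,1,0,0,1,0,0,1,0,0,0 for degrees 0…15.
Finally multiplying by (1 + t + t^2 + t^3 + t^4 + t^5), the product of all factors after the first has coefficients 1,1,1,2,2,2,2,2,2,2,2,2,2,2,2,1 for degrees 0…15.
[t^15] = 1·1 + 1·2 + 1·2 + 1·2 = 7.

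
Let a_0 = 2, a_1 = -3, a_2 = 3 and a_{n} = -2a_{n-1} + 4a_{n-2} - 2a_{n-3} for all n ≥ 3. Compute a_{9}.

The ordinary generating function has denominator 1 + 2y - 4y^2 + 2y^3.
Iterating the recurrence: a_0,…,a_{9} = 2, -3, 3, -22, 62, -218, 728, -2452, 8252, -27768.

-27768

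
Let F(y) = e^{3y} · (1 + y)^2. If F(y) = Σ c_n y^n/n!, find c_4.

The EGF product rule gives c_4 = Σ_{k_1+k_2=4} C(4; k_1,k_2) · ∏ g_i(k_i), where e^{3y} gives (3)^k; (1+y)^2 gives the falling factorial (2)_k.
g_1(k) for k = 0…4: 1, 3, 9, 27, 81.
g_2(k) for k = 0…4: 1, 2, 2, 0, 0.
c_4 = Σ_k C(4,k)·g_1(k)·g_2(4−k) = 6·9·2 + 4·27·2 + 1·81·1 = 108 + 216 + 81 = 405.

405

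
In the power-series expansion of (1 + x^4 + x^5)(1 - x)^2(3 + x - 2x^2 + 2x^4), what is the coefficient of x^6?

(1 + x^4 + x^5) has coefficients 1,0,0,0,1,1 for degrees 0…5.
(1 - x)^2 has coefficients 1,-2,1,0,0,0,0 for degrees 0…6.
Finally multiplying by (3 + x - 2x^2 + 2x^4), the product of all factors after the first has coefficients 3,-5,-1,5,0,-4,2 for degrees 0…6.
[x^6] = 1·2 + 1·(-1) + 1·(-5) = -4.

-4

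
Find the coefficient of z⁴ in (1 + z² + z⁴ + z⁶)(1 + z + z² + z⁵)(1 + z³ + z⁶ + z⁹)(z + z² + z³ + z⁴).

6

(1 + z² + z⁴ + z⁶) has coefficients 1,0,1,0,1 for degrees 0…4.
(1 + z + z² + z⁵) has coefficients 1,1,1,0,0 for degrees 0…4.
Multiplying by (1 + z³ + z⁶ + z⁹) gives running coefficients 1,1,1,1,1 for degrees 0…4.
Finally multiplying by (z + z² + z³ + z⁴), the product of all factors after the first has coefficients 0,1,2,3,4 for degrees 0…4.
[z⁴] = 1·4 + 1·2 + 1·0 = 6.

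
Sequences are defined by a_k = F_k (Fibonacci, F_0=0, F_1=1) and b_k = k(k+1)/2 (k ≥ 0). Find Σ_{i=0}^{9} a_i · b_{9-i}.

309

The convolution is the t^9 coefficient of A(t)B(t).
Σ = 0·45 + 1·36 + 1·28 + 2·21 + 3·15 + 5·10 + 8·6 + 13·3 + 21·1 + 34·0 = 309.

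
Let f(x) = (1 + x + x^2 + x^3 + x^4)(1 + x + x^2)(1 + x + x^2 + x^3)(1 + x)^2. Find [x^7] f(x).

(1 + x + x^2 + x^3 + x^4) has coefficients 1,1,1,1,1 for degrees 0…4.
(1 + x + x^2) has coefficients 1,1,1,0,0,0,0,0 for degrees 0…7.
Multiplying by (1 + x + x^2 + x^3) gives running coefficients 1,2,3,3,2,1,0,0 for degrees 0…7.
Finally multiplying by (1 + x)^2, the product of all factors after the first has coefficients 1,4,8,11,11,8,4,1 for degrees 0…7.
[x^7] = 1·1 + 1·4 + 1·8 + 1·11 + 1·11 = 35.

35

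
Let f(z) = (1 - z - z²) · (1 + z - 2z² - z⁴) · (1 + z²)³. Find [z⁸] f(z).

(1 - z - z²) has coefficients 1,-1,-1 for degrees 0…2.
(1 + z - 2z² - z⁴) has coefficients 1,1,-2,0,-1,0,0,0,0 for degrees 0…8.
Finally multiplying by (1 + z²)³, the product of all factors after the first has coefficients 1,1,1,3,-4,3,-8,1,-5 for degrees 0…8.
[z⁸] = 1·(-5) − 1·1 − 1·(-8) = 2.

2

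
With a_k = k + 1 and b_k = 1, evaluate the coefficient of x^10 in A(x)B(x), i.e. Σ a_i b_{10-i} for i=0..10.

66

Write out a_i and b_{10-i} for i = 0,…,10 and sum the products.
Σ = 1·1 + 2·1 + 3·1 + 4·1 + 5·1 + 6·1 + 7·1 + 8·1 + 9·1 + 10·1 + 11·1 = 66.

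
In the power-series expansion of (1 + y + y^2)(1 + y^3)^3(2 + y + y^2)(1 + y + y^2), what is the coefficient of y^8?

(1 + y + y^2) has coefficients 1,1,1 for degrees 0…2.
(1 + y^3)^3 has coefficients 1,0,0,3,0,0,3,0,0 for degrees 0…8.
Multiplying by (2 + y + y^2) gives running coefficients 2,1,1,6,3,3,6,3,3 for degrees 0…8.
Finally multiplying by (1 + y + y^2), the product of all factors after the first has coefficients 2,3,4,8,10,12,12,12,12 for degrees 0…8.
[y^8] = 1·12 + 1·12 + 1·12 = 36.

36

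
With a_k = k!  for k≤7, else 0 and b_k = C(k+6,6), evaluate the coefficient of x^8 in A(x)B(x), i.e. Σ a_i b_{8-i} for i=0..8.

Write out a_i and b_{8-i} for i = 0,…,8 and sum the products.
Σ = 1·3003 + 1·1716 + 2·924 + 6·462 + 24·210 + 120·84 + 720·28 + 5040·7 + 0·1 = 79899.

79899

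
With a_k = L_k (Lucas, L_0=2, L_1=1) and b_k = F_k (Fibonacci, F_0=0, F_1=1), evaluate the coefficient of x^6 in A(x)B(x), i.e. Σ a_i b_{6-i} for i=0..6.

56

Write out a_i and b_{6-i} for i = 0,…,6 and sum the products.
Σ = 2·8 + 1·5 + 3·3 + 4·2 + 7·1 + 11·1 + 18·0 = 56.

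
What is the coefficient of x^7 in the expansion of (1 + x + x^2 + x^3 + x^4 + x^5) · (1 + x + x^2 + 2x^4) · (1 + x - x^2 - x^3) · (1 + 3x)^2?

(1 + x + x^2 + x^3 + x^4 + x^5) has coefficients 1,1,1,1,1,1 for degrees 0…5.
(1 + x + x^2 + 2x^4) has coefficients 1,1,1,0,2,0,0,0 for degrees 0…7.
Multiplying by (1 + x - x^2 - x^3) gives running coefficients 1,2,1,-1,0,1,-2,-2 for degrees 0…7.
Finally multiplying by (1 + 3x)^2, the product of all factors after the first has coefficients 1,8,22,23,3,-8,4,-5 for degrees 0…7.
[x^7] = 1·(-5) + 1·4 + 1·(-8) + 1·3 + 1·23 + 1·22 = 39.

39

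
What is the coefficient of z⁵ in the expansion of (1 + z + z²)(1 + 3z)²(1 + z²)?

(1 + z + z²) has coefficients 1,1,1 for degrees 0…2.
(1 + 3z)² has coefficients 1,6,9,0,0,0 for degrees 0…5.
Finally multiplying by (1 + z²), the product of all factors after the first has coefficients 1,6,10,6,9,0 for degrees 0…5.
[z⁵] = 1·0 + 1·9 + 1·6 = 15.

15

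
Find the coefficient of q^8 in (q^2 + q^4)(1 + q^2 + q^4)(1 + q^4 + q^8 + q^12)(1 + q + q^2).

6

(q^2 + q^4) has coefficients 0,0,1,0,1 for degrees 0…4.
(1 + q^2 + q^4) has coefficients 1,0,1,0,1,0,0,0,0 for degrees 0…8.
Multiplying by (1 + q^4 + q^8 + q^12) gives running coefficients 1,0,1,0,2,0,1,0,2 for degrees 0…8.
Finally multiplying by (1 + q + q^2), the product of all factors after the first has coefficients 1,1,2,1,3,2,3,1,3 for degrees 0…8.
[q^8] = 1·3 + 1·3 = 6.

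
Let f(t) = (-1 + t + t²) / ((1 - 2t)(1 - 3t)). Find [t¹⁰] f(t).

-97903

The denominator gives the recurrence a_n = 5a_(n−1) − 6a_(n−2) for n ≥ 3; the numerator fixes a_0 = -1, a_1 = -4, a_2 = -13.
Iterating: -1, -4, -13, -41, -127, -389, -1183, -3581, -10807, -32549, -97903, so a_10 = -97903.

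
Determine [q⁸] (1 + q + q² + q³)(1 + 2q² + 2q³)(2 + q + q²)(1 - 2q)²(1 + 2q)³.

(1 + q + q² + q³) has coefficients 1,1,1,1 for degrees 0…3.
(1 + 2q² + 2q³) has coefficients 1,0,2,2,0,0,0,0,0 for degrees 0…8.
Multiplying by (2 + q + q²) gives running coefficients 2,1,5,6,4,2,0,0,0 for degrees 0…8.
Multiplying by (1 - 2q)² gives running coefficients 2,-7,9,-10,0,10,8,8,0 for degrees 0…8.
Finally multiplying by (1 + 2q)³, the product of all factors after the first has coefficients 2,5,-9,-24,-8,-38,-12,176,224 for degrees 0…8.
[q⁸] = 1·224 + 1·176 + 1·(-12) + 1·(-38) = 350.

350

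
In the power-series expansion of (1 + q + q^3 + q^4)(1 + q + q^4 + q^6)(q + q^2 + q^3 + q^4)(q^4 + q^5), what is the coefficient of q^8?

(1 + q + q^3 + q^4) has coefficients 1,1,0,1,1 for degrees 0…4.
(1 + q + q^4 + q^6) has coefficients 1,1,0,0,1,0,1,0,0 for degrees 0…8.
Multiplying by (q + q^2 + q^3 + q^4) gives running coefficients 0,1,2,2,2,2,1,2,2 for degrees 0…8.
Finally multiplying by (q^4 + q^5), the product of all factors after the first has coefficients 0,0,0,0,0,1,3,4,4 for degrees 0…8.
[q^8] = 1·4 + 1·4 + 1·1 + 1·0 = 9.

9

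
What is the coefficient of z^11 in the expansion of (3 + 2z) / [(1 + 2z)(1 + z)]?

Partial fractions give a closed form: a_n = (4)·(-2)^n + (-1)·(-1)^n.
At n = 11: a_11 = -8191.

-8191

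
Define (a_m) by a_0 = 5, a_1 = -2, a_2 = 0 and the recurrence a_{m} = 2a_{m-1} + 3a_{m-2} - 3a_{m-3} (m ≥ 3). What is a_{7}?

-927

The ordinary generating function has denominator 1 - 2z - 3z^2 + 3z^3.
Iterating the recurrence: a_0,…,a_{7} = 5, -2, 0, -21, -36, -135, -315, -927.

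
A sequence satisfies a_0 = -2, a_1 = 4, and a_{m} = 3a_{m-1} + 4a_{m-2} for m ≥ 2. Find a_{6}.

The ordinary generating function has denominator 1 - 3t - 4t^2.
Iterating the recurrence: a_0,…,a_{6} = -2, 4, 4, 28, 100, 412, 1636.

1636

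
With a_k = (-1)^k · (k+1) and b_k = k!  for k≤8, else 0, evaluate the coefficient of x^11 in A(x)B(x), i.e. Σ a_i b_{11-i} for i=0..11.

Write out a_i and b_{11-i} for i = 0,…,11 and sum the products.
Σ = 1·0 − 2·0 + 3·0 − 4·40320 + 5·5040 − 6·720 + 7·120 − 8·24 + 9·6 − 10·2 + 11·1 − 12·1 = -139719.

-139719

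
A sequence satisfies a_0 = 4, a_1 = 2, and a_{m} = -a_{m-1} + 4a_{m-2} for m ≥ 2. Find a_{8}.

The ordinary generating function has denominator 1 + t - 4t^2.
Iterating the recurrence: a_0,…,a_{8} = 4, 2, 14, -6, 62, -86, 334, -678, 2014.

2014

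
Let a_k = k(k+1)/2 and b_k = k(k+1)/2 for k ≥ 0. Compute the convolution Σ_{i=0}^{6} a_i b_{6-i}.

The convolution is the x^6 coefficient of A(x)B(x).
Σ = 0·21 + 1·15 + 3·10 + 6·6 + 10·3 + 15·1 + 21·0 = 126.

126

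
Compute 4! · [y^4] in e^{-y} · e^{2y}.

1

The EGF product rule gives c_4 = Σ_{k_1+k_2=4} C(4; k_1,k_2) · ∏ g_i(k_i), where e^{-y} gives (-1)^k; e^{2y} gives (2)^k.
g_1(k) for k = 0…4: 1, -1, 1, -1, 1.
g_2(k) for k = 0…4: 1, 2, 4, 8, 16.
c_4 = Σ_k C(4,k)·g_1(k)·g_2(4−k) = 1·1·16 + 4·(-1)·8 + 6·1·4 + 4·(-1)·2 + 1·1·1 = 16 − 32 + 24 − 8 + 1 = 1.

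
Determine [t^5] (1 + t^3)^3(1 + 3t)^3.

81

(1 + t^3)^3 has coefficients 1,0,0,3,0,0 for degrees 0…5.
(1 + 3t)^3 has coefficients 1,9,27,27,0,0 for degrees 0…5.
[t^5] = 1·0 + 3·27 = 81.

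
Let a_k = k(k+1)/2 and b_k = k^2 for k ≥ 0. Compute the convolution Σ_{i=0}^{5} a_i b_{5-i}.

The convolution is the x^5 coefficient of A(x)B(x).
Σ = 0·25 + 1·16 + 3·9 + 6·4 + 10·1 + 15·0 = 77.

77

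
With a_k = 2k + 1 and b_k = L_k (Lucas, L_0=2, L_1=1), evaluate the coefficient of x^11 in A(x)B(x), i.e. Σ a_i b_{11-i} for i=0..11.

2176

Write out a_i and b_{11-i} for i = 0,…,11 and sum the products.
Σ = 1·199 + 3·123 + 5·76 + 7·47 + 9·29 + 11·18 + 13·11 + 15·7 + 17·4 + 19·3 + 21·1 + 23·2 = 2176.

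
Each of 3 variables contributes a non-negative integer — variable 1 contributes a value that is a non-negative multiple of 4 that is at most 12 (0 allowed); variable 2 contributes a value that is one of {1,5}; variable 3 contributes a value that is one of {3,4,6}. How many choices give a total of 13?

2

The generating function for the choices is (1 + t⁴ + t⁸ + t¹²)·(t + t⁵)·(t³ + t⁴ + t⁶); the count is [t¹³].
(1 + t⁴ + t⁸ + t¹²) has coefficients 1,0,0,0,1,0,0,0,1,0,0,0,1 for degrees 0…12.
(t + t⁵) has coefficients 0,1,0,0,0,1,0,0,0,0,0,0,0,0 for degrees 0…13.
Finally multiplying by (t³ + t⁴ + t⁶), the product of all factors after the first has coefficients 0,0,0,0,1,1,0,1,1,1,0,1,0,0 for degrees 0…13.
[t¹³] = 1·0 + 1·1 + 1·1 + 1·0 = 2.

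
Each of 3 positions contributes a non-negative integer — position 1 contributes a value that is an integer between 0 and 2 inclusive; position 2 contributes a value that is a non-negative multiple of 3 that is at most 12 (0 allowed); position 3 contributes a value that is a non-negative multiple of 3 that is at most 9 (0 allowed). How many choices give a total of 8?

3

The generating function for the choices is (1 + t + t^2)·(1 + t^3 + t^6 + t^9 + t^12)·(1 + t^3 + t^6 + t^9); the count is [t^8].
(1 + t + t^2) has coefficients 1,1,1 for degrees 0…2.
(1 + t^3 + t^6 + t^9 + t^12) has coefficients 1,0,0,1,0,0,1,0,0 for degrees 0…8.
Finally multiplying by (1 + t^3 + t^6 + t^9), the product of all factors after the first has coefficients 1,0,0,2,0,0,3,0,0 for degrees 0…8.
[t^8] = 1·0 + 1·0 + 1·3 = 3.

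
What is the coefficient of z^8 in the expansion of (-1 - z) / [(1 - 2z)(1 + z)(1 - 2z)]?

The denominator gives the recurrence a_n = 3a_(n−1) − 4a_(n−3) for n ≥ 3; the numerator fixes a_0 = -1, a_1 = -4, a_2 = -12.
Iterating: -1, -4, -12, -32, -80, -192, -448, -1024, -2304, so a_8 = -2304.

-2304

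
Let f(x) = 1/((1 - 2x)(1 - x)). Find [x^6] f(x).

127

Partial fractions give a closed form: a_n = (2)·2^n + (-1)·1^n.
At n = 6: a_6 = 127.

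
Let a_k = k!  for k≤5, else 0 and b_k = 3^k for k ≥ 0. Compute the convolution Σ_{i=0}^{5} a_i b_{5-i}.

624

This is [x^5] in the product of the two ordinary generating functions.
Σ = 1·243 + 1·81 + 2·27 + 6·9 + 24·3 + 120·1 = 624.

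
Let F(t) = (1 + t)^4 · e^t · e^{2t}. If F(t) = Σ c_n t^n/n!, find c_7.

174555

The EGF product rule gives c_7 = Σ_{k_1+k_2+k_3=7} C(7; k_1,k_2,k_3) · ∏ g_i(k_i), where (1+t)^4 gives the falling factorial (4)_k; e^t gives (1)^k; e^{2t} gives (2)^k.
g_1(k) for k = 0…7: 1, 4, 12, 24, 24, 0, 0, 0.
g_2(k) for k = 0…7: 1, 1, 1, 1, 1, 1, 1, 1.
g_3(k) for k = 0…7: 1, 2, 4, 8, 16, 32, 64, 128.
First combine the last two factors: h(k) = Σ_j C(k,j)·g_2(j)·g_3(k−j) for k = 0…7: 1, 3, 9, 27, 81, 243, 729, 2187.
c_7 = Σ_k C(7,k)·g_1(k)·h(7−k) = 1·1·2187 + 7·4·729 + 21·12·243 + 35·24·81 + 35·24·27 = 2187 + 20412 + 61236 + 68040 + 22680 = 174555.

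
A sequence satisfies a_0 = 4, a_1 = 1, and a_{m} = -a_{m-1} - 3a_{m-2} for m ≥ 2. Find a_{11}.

The ordinary generating function has denominator 1 + q + 3q^2.
Iterating the recurrence: a_0,…,a_{11} = 4, 1, -13, 10, 29, -59, -28, 205, -121, -494, 857, 625.

625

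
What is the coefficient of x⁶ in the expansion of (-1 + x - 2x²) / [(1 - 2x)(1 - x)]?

The denominator gives the recurrence a_n = 3a_(n−1) − 2a_(n−2) for n ≥ 3; the numerator fixes a_0 = -1, a_1 = -2, a_2 = -6.
Iterating: -1, -2, -6, -14, -30, -62, -126, so a_6 = -126.

-126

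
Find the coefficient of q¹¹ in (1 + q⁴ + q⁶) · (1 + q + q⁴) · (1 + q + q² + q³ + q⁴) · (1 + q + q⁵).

(1 + q⁴ + q⁶) has coefficients 1,0,0,0,1,0,1 for degrees 0…6.
(1 + q + q⁴) has coefficients 1,1,0,0,1,0,0,0,0,0,0,0 for degrees 0…11.
Multiplying by (1 + q + q² + q³ + q⁴) gives running coefficients 1,2,2,2,3,2,1,1,1,0,0,0 for degrees 0…11.
Finally multiplying by (1 + q + q⁵), the product of all factors after the first has coefficients 1,3,4,4,5,6,5,4,4,4,2,1 for degrees 0…11.
[q¹¹] = 1·1 + 1·4 + 1·6 = 11.

11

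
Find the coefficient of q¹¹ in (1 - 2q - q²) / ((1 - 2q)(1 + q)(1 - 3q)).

89256

Partial fractions give a closed form: a_n = (1/3)·2^n + (1/6)·(-1)^n + (1/2)·3^n.
At n = 11: a_11 = 89256.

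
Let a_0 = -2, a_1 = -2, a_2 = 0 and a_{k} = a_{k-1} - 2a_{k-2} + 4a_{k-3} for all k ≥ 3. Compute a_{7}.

The ordinary generating function has denominator 1 - t + 2t^2 - 4t^3.
Iterating the recurrence: a_0,…,a_{7} = -2, -2, 0, -4, -12, -4, 4, -36.

-36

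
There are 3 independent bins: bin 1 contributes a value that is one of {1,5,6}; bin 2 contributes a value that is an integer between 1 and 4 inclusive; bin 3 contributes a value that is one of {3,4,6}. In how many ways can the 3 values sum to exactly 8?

3

The generating function for the choices is (x + x⁵ + x⁶)·(x + x² + x³ + x⁴)·(x³ + x⁴ + x⁶); the count is [x⁸].
(x + x⁵ + x⁶) has coefficients 0,1,0,0,0,1,1 for degrees 0…6.
(x + x² + x³ + x⁴) has coefficients 0,1,1,1,1,0,0,0,0 for degrees 0…8.
Finally multiplying by (x³ + x⁴ + x⁶), the product of all factors after the first has coefficients 0,0,0,0,1,2,2,3,2 for degrees 0…8.
[x⁸] = 1·3 + 1·0 + 1·0 = 3.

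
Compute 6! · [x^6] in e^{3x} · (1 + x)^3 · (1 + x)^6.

The EGF product rule gives c_6 = Σ_{k_1+k_2+k_3=6} C(6; k_1,k_2,k_3) · ∏ g_i(k_i), where e^{3x} gives (3)^k; (1+x)^3 gives the falling factorial (3)_k; (1+x)^6 gives the falling factorial (6)_k.
g_1(k) for k = 0…6: 1, 3, 9, 27, 81, 243, 729.
g_2(k) for k = 0…6: 1, 3, 6, 6, 0, 0, 0.
g_3(k) for k = 0…6: 1, 6, 30, 120, 360, 720, 720.
First combine the last two factors: h(k) = Σ_j C(k,j)·g_2(j)·g_3(k−j) for k = 0…6: 1, 9, 72, 504, 3024, 15120, 60480.
c_6 = Σ_k C(6,k)·g_1(k)·h(6−k) = 1·1·60480 + 6·3·15120 + 15·9·3024 + 20·27·504 + 15·81·72 + 6·243·9 + 1·729·1 = 60480 + 272160 + 408240 + 272160 + 87480 + 13122 + 729 = 1114371.

1114371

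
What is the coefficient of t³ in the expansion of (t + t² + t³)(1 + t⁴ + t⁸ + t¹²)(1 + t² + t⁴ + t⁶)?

2

(t + t² + t³) has coefficients 0,1,1,1 for degrees 0…3.
(1 + t⁴ + t⁸ + t¹²) has coefficients 1,0,0,0 for degrees 0…3.
Finally multiplying by (1 + t² + t⁴ + t⁶), the product of all factors after the first has coefficients 1,0,1,0 for degrees 0…3.
[t³] = 1·1 + 1·0 + 1·1 = 2.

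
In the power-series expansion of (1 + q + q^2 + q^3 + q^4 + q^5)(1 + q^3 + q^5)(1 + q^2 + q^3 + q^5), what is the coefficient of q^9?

7

(1 + q + q^2 + q^3 + q^4 + q^5) has coefficients 1,1,1,1,1,1 for degrees 0…5.
(1 + q^3 + q^5) has coefficients 1,0,0,1,0,1,0,0,0,0 for degrees 0…9.
Finally multiplying by (1 + q^2 + q^3 + q^5), the product of all factors after the first has coefficients 1,0,1,2,0,3,1,1,2,0 for degrees 0…9.
[q^9] = 1·0 + 1·2 + 1·1 + 1·1 + 1·3 + 1·0 = 7.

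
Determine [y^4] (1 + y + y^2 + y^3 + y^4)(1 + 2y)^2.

(1 + y + y^2 + y^3 + y^4) has coefficients 1,1,1,1,1 for degrees 0…4.
(1 + 2y)^2 has coefficients 1,4,4,0,0 for degrees 0…4.
[y^4] = 1·0 + 1·0 + 1·4 + 1·4 + 1·1 = 9.

9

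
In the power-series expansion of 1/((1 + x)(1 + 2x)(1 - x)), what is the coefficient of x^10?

1365

Partial fractions give a closed form: a_n = (-1/2)·(-1)^n + (4/3)·(-2)^n + (1/6)·1^n.
At n = 10: a_10 = 1365.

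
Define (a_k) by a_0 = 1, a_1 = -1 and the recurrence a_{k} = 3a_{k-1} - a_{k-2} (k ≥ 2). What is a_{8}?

-1364

The ordinary generating function has denominator 1 - 3y + y^2.
Iterating the recurrence: a_0,…,a_{8} = 1, -1, -4, -11, -29, -76, -199, -521, -1364.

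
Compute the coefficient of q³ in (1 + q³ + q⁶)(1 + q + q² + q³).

2

(1 + q³ + q⁶) has coefficients 1,0,0,1 for degrees 0…3.
(1 + q + q² + q³) has coefficients 1,1,1,1 for degrees 0…3.
[q³] = 1·1 + 1·1 = 2.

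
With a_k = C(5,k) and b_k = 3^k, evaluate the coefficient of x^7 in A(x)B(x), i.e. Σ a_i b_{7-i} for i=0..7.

Write out a_i and b_{7-i} for i = 0,…,7 and sum the products.
Σ = 1·2187 + 5·729 + 10·243 + 10·81 + 5·27 + 1·9 + 0·3 + 0·1 = 9216.

9216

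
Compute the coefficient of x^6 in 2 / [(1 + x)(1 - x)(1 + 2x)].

The denominator gives the recurrence a_n = −2a_(n−1) + a_(n−2) + 2a_(n−3) for n ≥ 3; the numerator fixes a_0 = 2, a_1 = -4, a_2 = 10.
Iterating: 2, -4, 10, -20, 42, -84, 170, so a_6 = 170.

170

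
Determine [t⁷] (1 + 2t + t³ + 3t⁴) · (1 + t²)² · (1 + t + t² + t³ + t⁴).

(1 + 2t + t³ + 3t⁴) has coefficients 1,2,0,1,3 for degrees 0…4.
(1 + t²)² has coefficients 1,0,2,0,1,0,0,0 for degrees 0…7.
Finally multiplying by (1 + t + t² + t³ + t⁴), the product of all factors after the first has coefficients 1,1,3,3,4,3,3,1 for degrees 0…7.
[t⁷] = 1·1 + 2·3 + 1·4 + 3·3 = 20.

20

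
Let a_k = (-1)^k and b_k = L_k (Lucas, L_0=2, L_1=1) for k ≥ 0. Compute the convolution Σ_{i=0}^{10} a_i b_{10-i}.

The convolution is the x^10 coefficient of A(x)B(x).
Σ = 1·123 − 1·76 + 1·47 − 1·29 + 1·18 − 1·11 + 1·7 − 1·4 + 1·3 − 1·1 + 1·2 = 79.

79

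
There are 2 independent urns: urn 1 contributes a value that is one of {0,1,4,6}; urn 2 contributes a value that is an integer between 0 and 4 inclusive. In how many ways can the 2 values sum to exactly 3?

2

The generating function for the choices is (1 + q + q⁴ + q⁶)·(1 + q + q² + q³ + q⁴); the count is [q³].
(1 + q + q⁴ + q⁶) has coefficients 1,1,0,0 for degrees 0…3.
(1 + q + q² + q³ + q⁴) has coefficients 1,1,1,1 for degrees 0…3.
[q³] = 1·1 + 1·1 = 2.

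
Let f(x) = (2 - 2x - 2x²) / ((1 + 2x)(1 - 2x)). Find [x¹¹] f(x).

The denominator gives the recurrence a_n = 4a_(n−2) for n ≥ 3; the numerator fixes a_0 = 2, a_1 = -2, a_2 = 6.
Iterating: 2, -2, 6, -8, 24, -32, 96, -128, 384, -512, 1536, -2048, so a_11 = -2048.

-2048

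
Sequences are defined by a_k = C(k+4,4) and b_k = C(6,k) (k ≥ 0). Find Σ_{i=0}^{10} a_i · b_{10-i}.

This is [x^10] in the product of the two ordinary generating functions.
Σ = 1·0 + 5·0 + 15·0 + 35·0 + 70·1 + 126·6 + 210·15 + 330·20 + 495·15 + 715·6 + 1001·1 = 23292.

23292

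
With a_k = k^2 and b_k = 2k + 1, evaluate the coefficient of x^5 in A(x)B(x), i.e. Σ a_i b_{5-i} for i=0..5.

155

Write out a_i and b_{5-i} for i = 0,…,5 and sum the products.
Σ = 0·11 + 1·9 + 4·7 + 9·5 + 16·3 + 25·1 = 155.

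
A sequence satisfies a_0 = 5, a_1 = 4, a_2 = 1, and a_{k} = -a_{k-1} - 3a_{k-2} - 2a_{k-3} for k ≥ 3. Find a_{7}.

The ordinary generating function has denominator 1 + z + 3z^2 + 2z^3.
Iterating the recurrence: a_0,…,a_{7} = 5, 4, 1, -23, 12, 55, -45, -144.

-144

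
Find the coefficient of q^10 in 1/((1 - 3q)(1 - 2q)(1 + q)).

131495

The denominator gives the recurrence a_n = 4a_(n−1) − a_(n−2) − 6a_(n−3) for n ≥ 3; the numerator fixes a_0 = 1, a_1 = 4, a_2 = 15.
Iterating: 1, 4, 15, 50, 161, 504, 1555, 4750, 14421, 43604, 131495, so a_10 = 131495.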